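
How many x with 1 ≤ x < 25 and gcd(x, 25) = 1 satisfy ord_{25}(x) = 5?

4

φ(25) = φ(5^2) = 5·(5−1) = 20 = 2^2 · 5.
(Z/25Z)^× is cyclic (|G| = 20); a cyclic group of order m has exactly φ(d) elements of each order d | m, and none otherwise.
5 | 20, and φ(5) = 5 − 1 = 4.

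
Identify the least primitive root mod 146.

5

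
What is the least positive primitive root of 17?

3

φ(17) = 17 − 1 = 16 = 2^4.
g is a primitive root iff g^(16/q) ≢ 1 (mod 17) for each prime q ∈ {2}.
g = 2: 2^8 ≡ 1 — hits 1, so not a primitive root.
g = 3: 3^8 ≡ 16 — none is 1, so 3 is a primitive root.
Hence the least primitive root of 17 is 3.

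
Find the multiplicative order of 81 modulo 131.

65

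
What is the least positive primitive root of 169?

2

φ(169) = φ(13^2) = 13·(13−1) = 156 = 2^2 · 3 · 13.
g is a primitive root iff g^(156/q) ≢ 1 (mod 169) for each prime q ∈ {2, 3, 13}.
g = 2: 2^78 ≡ 168; 2^52 ≡ 146; 2^12 ≡ 40 — none is 1, so 2 is a primitive root.
Hence the least primitive root of 169 is 2.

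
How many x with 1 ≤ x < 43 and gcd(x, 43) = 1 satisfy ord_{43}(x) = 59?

0

φ(43) = 43 − 1 = 42 = 2 · 3 · 7.
(Z/43Z)^× is cyclic (|G| = 42); a cyclic group of order m has exactly φ(d) elements of each order d | m, and none otherwise.
Since 59 ∤ 42, the count is 0.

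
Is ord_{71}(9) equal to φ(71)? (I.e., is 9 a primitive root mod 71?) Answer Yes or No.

No

φ(71) = 71 − 1 = 70 = 2 · 5 · 7.
9 is a primitive root mod 71 iff 9^(φ(71)/q) ≢ 1 for every prime q | φ(71), i.e. q ∈ {2, 5, 7}.
9^35 ≡ 1 (mod 71)  [q = 2: ≡ 1 ✗]
9^14 ≡ 5 (mod 71)  [q = 5: ≢ 1 ✓]
9^10 ≡ 32 (mod 71)  [q = 7: ≢ 1 ✓]
9^35 ≡ 1 shows ord(9) | 35, strictly less than φ(71); not a primitive root.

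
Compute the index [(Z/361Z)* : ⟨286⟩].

18

By Lagrange's theorem, ord_361(286) divides φ(361) = φ(19^2) = 19·(19−1) = 342 = 2 · 3^2 · 19.
Divisors of 342: 1, 2, 3, 6, 9, 18, 19, 38, 57, 114, 171, 342.
Compute 286^d (mod 361) for the divisors d until we hit 1:
286^1 ≡ 286
286^2 ≡ 210
286^3 ≡ 134
286^6 ≡ 267
286^9 ≡ 39
286^18 ≡ 77
286^19 ≡ 1
The order of 286 is 19, so the subgroup it generates has 19 elements.
The index is φ(361) / ord(286) = 342 / 19 = 18.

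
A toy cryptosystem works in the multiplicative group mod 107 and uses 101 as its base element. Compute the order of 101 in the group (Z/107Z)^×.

By Lagrange's theorem, ord_107(101) divides φ(107) = 107 − 1 = 106 = 2 · 53.
Divisors of 106: 1, 2, 53, 106.
Test each divisor d:
101^1 ≡ 101
101^2 ≡ 36
101^53 ≡ 1
The smallest such exponent is 53, so the order of 101 is 53.

53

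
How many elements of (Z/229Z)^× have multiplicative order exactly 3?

2

φ(229) = 229 − 1 = 228 = 2^2 · 3 · 19.
(Z/229Z)^× is cyclic (|G| = 228); a cyclic group of order m has exactly φ(d) elements of each order d | m, and none otherwise.
3 | 228, and φ(3) = 3 − 1 = 2.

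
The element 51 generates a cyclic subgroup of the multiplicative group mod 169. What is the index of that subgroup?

6

The order of 51 must divide φ(169) = φ(13^2) = 13·(13−1) = 156 = 2^2 · 3 · 13.
Divisors of 156: 1, 2, 3, 4, 6, 12, 13, 26, 39, 52, 78, 156.
Test each divisor d:
51^1 ≡ 51
51^2 ≡ 66
51^3 ≡ 155
51^4 ≡ 131
51^6 ≡ 27
51^12 ≡ 53
51^13 ≡ 168
51^26 ≡ 1
The order of 51 is 26, so the subgroup it generates has 26 elements.
The index is φ(169) / ord(51) = 156 / 26 = 6.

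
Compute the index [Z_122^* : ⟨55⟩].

1

The order of 55 must divide φ(122) = φ(2)·φ(61) = 1·60 = 60 = 2^2 · 3 · 5.
Divisors of 60: 1, 2, 3, 4, 5, 6, 10, 12, 15, 20, 30, 60.
Evaluate successive powers at the divisors of 60:
55^1 ≡ 55 (mod 122)
55^2 ≡ 97 (mod 122)
55^3 ≡ 89 (mod 122)
55^4 ≡ 15 (mod 122)
55^5 ≡ 93 (mod 122)
55^6 ≡ 113 (mod 122)
55^10 ≡ 109 (mod 122)
55^12 ≡ 81 (mod 122)
55^15 ≡ 11 (mod 122)
55^20 ≡ 47 (mod 122)
55^30 ≡ 121 (mod 122)
55^60 ≡ 1 (mod 122) ✓
So ord_122(55) = 60, hence |⟨55⟩| = 60.
[(Z/122Z)^× : ⟨55⟩] = 60/60 = 1.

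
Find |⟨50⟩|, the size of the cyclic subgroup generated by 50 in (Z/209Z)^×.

30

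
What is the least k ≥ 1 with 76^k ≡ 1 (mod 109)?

4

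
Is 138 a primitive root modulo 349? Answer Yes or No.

Yes

φ(349) = 349 − 1 = 348 = 2^2 · 3 · 29.
An element g generates (Z/349Z)^× iff g^(348/q) ≢ 1 (mod 349) for each prime q ∈ {2, 3, 29}.
138^174 ≡ 348 (mod 349)  [q = 2: ≢ 1 ✓]
138^116 ≡ 226 (mod 349)  [q = 3: ≢ 1 ✓]
138^12 ≡ 168 (mod 349)  [q = 29: ≢ 1 ✓]
All checks pass, so 138 has order 348 and is a primitive root modulo 349.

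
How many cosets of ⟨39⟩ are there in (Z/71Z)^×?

5

The order of 39 must divide φ(71) = 71 − 1 = 70 = 2 · 5 · 7.
Divisors of 70: 1, 2, 5, 7, 10, 14, 35, 70.
Evaluate successive powers at the divisors of 70:
39^1 ≡ 39
39^2 ≡ 30
39^5 ≡ 26
39^7 ≡ 70
39^10 ≡ 37
39^14 ≡ 1
So ord_71(39) = 14, hence |⟨39⟩| = 14.
Index = |(Z/71Z)^×| / |⟨39⟩| = 70 / 14 = 5.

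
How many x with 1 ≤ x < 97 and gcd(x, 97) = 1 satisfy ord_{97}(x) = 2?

1

φ(97) = 97 − 1 = 96 = 2^5 · 3.
(Z/97Z)^× is cyclic (|G| = 96); a cyclic group of order m has exactly φ(d) elements of each order d | m, and none otherwise.
2 | 96, and φ(2) = 2 − 1 = 1.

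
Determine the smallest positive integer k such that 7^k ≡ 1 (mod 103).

51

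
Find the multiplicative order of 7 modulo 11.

By Lagrange's theorem, ord_11(7) divides φ(11) = 11 − 1 = 10 = 2 · 5.
Divisors of 10: 1, 2, 5, 10.
Check 7^d mod 11 for each divisor in increasing order:
7^1 ≡ 7
7^2 ≡ 5
7^5 ≡ 10
7^10 ≡ 1
So ord_11(7) = 10.

10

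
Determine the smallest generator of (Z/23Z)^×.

φ(23) = 23 − 1 = 22 = 2 · 11.
Test candidates g = 2, 3, … against the prime factors q ∈ {2, 11} of φ(23): g is a generator iff g^(22/q) ≢ 1 for every such q.
g = 2: 2^11 ≡ 1 — hits 1, so not a primitive root.
g = 3: 3^11 ≡ 1 — hits 1, so not a primitive root.
g = 4: 4^11 ≡ 1 — hits 1, so not a primitive root.
g = 5: 5^11 ≡ 22; 5^2 ≡ 2 — none is 1, so 5 is a primitive root.
So 5 is the smallest generator of (Z/23Z)^×.

5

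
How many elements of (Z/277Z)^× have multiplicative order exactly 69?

44

φ(277) = 277 − 1 = 276 = 2^2 · 3 · 23.
(Z/277Z)^× is cyclic (|G| = 276); a cyclic group of order m has exactly φ(d) elements of each order d | m, and none otherwise.
69 = 3 · 23 divides 276, and φ(69) = 44.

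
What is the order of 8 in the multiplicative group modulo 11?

10

By Lagrange's theorem, ord_11(8) divides φ(11) = 11 − 1 = 10 = 2 · 5.
Divisors of 10: 1, 2, 5, 10.
Compute 8^d (mod 11) for the divisors d until we hit 1:
8^1 ≡ 8 (mod 11)
8^2 ≡ 9 (mod 11)
8^5 ≡ 10 (mod 11)
8^10 ≡ 1 (mod 11) ✓
So ord_11(8) = 10.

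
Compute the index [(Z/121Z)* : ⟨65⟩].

ord(65) | φ(121) = φ(11^2) = 11·(11−1) = 110 = 2 · 5 · 11.
Divisors of 110: 1, 2, 5, 10, 11, 22, 55, 110.
Evaluate successive powers at the divisors of 110:
65^1 ≡ 65
65^2 ≡ 111
65^5 ≡ 87
65^10 ≡ 67
65^11 ≡ 120
65^22 ≡ 1
The order of 65 is 22, so the subgroup it generates has 22 elements.
[(Z/121Z)^× : ⟨65⟩] = 110/22 = 5.

5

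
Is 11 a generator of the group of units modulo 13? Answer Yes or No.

φ(13) = 13 − 1 = 12 = 2^2 · 3.
An element g generates (Z/13Z)^× iff g^(12/q) ≢ 1 (mod 13) for each prime q ∈ {2, 3}.
11^6 ≡ 12 (mod 13)  [q = 2: ≢ 1 ✓]
11^4 ≡ 3 (mod 13)  [q = 3: ≢ 1 ✓]
All checks pass, so 11 has order 12 and is a primitive root modulo 13.

Yes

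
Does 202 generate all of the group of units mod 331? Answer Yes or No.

φ(331) = 331 − 1 = 330 = 2 · 3 · 5 · 11.
Test 202^(330/q) mod 331 for each prime factor q of 330:
202^165 ≡ 1 (mod 331)  [q = 2: ≡ 1 ✗]
202^110 ≡ 31 (mod 331)  [q = 3: ≢ 1 ✓]
202^66 ≡ 323 (mod 331)  [q = 5: ≢ 1 ✓]
202^30 ≡ 85 (mod 331)  [q = 11: ≢ 1 ✓]
Since 202^165 ≡ 1, the order of 202 divides 165 < 330, so 202 is not a primitive root.

No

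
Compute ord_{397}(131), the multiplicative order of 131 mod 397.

198

By Lagrange's theorem, ord_397(131) divides φ(397) = 397 − 1 = 396 = 2^2 · 3^2 · 11.
Divisors of 396: 1, 2, 3, 4, 6, 9, 11, 12, 18, 22, 33, 36, 44, 66, 99, 132, 198, 396.
Evaluate successive powers at the divisors of 396:
131^1 ≡ 131 (mod 397)
131^2 ≡ 90 (mod 397)
131^3 ≡ 277 (mod 397)
131^4 ≡ 160 (mod 397)
131^6 ≡ 108 (mod 397)
131^9 ≡ 141 (mod 397)
131^11 ≡ 383 (mod 397)
131^12 ≡ 151 (mod 397)
131^18 ≡ 31 (mod 397)
131^22 ≡ 196 (mod 397)
131^33 ≡ 35 (mod 397)
131^36 ≡ 167 (mod 397)
131^44 ≡ 304 (mod 397)
131^66 ≡ 34 (mod 397)
131^99 ≡ 396 (mod 397)
131^132 ≡ 362 (mod 397)
131^198 ≡ 1 (mod 397) ✓
The smallest such exponent is 198, so the order of 131 is 198.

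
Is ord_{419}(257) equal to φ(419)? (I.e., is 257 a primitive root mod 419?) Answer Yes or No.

φ(419) = 419 − 1 = 418 = 2 · 11 · 19.
An element g generates (Z/419Z)^× iff g^(418/q) ≢ 1 (mod 419) for each prime q ∈ {2, 11, 19}.
257^209 ≡ 1 (mod 419)  [q = 2: ≡ 1 ✗]
257^38 ≡ 169 (mod 419)  [q = 11: ≢ 1 ✓]
257^22 ≡ 7 (mod 419)  [q = 19: ≢ 1 ✓]
257^209 ≡ 1 shows ord(257) | 209, strictly less than φ(419); not a primitive root.

No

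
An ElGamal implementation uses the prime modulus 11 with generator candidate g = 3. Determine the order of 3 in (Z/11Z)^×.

5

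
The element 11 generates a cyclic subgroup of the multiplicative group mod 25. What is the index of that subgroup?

4

ord(11) | φ(25) = φ(5^2) = 5·(5−1) = 20 = 2^2 · 5.
Divisors of 20: 1, 2, 4, 5, 10, 20.
Evaluate successive powers at the divisors of 20:
11^1 ≡ 11 (mod 25)
11^2 ≡ 21 (mod 25)
11^4 ≡ 16 (mod 25)
11^5 ≡ 1 (mod 25) ✓
So ord_25(11) = 5, hence |⟨11⟩| = 5.
The index is φ(25) / ord(11) = 20 / 5 = 4.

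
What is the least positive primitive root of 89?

φ(89) = 89 − 1 = 88 = 2^3 · 11.
Test candidates g = 2, 3, … against the prime factors q ∈ {2, 11} of φ(89): g is a generator iff g^(88/q) ≢ 1 for every such q.
g = 2: 2^44 ≡ 1 — hits 1, so not a primitive root.
g = 3: 3^44 ≡ 88; 3^8 ≡ 64 — none is 1, so 3 is a primitive root.
So 3 is the smallest generator of (Z/89Z)^×.

3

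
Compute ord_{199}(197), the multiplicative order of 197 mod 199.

By Lagrange's theorem, ord_199(197) divides φ(199) = 199 − 1 = 198 = 2 · 3^2 · 11.
Divisors of 198: 1, 2, 3, 6, 9, 11, 18, 22, 33, 66, 99, 198.
Test each divisor d:
197^1 ≡ 197
197^2 ≡ 4
197^3 ≡ 191
197^6 ≡ 64
197^9 ≡ 85
197^11 ≡ 141
197^18 ≡ 61
197^22 ≡ 180
197^33 ≡ 107
197^66 ≡ 106
197^99 ≡ 198
197^198 ≡ 1
Therefore the multiplicative order of 197 modulo 199 is 198.

198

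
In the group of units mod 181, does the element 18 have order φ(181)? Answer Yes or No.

φ(181) = 181 − 1 = 180 = 2^2 · 3^2 · 5.
Test 18^(180/q) mod 181 for each prime factor q of 180:
18^90 ≡ 180 (mod 181)  [q = 2: ≢ 1 ✓]
18^60 ≡ 132 (mod 181)  [q = 3: ≢ 1 ✓]
18^36 ≡ 125 (mod 181)  [q = 5: ≢ 1 ✓]
All checks pass, so 18 has order 180 and is a primitive root modulo 181.

Yes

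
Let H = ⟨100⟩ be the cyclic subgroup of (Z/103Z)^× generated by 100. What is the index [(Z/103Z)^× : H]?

6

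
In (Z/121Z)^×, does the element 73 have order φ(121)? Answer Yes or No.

φ(121) = φ(11^2) = 11·(11−1) = 110 = 2 · 5 · 11.
Test 73^(110/q) mod 121 for each prime factor q of 110:
73^55 ≡ 120 (mod 121)  [q = 2: ≢ 1 ✓]
73^22 ≡ 27 (mod 121)  [q = 5: ≢ 1 ✓]
73^10 ≡ 100 (mod 121)  [q = 11: ≢ 1 ✓]
All checks pass, so 73 has order 110 and is a primitive root modulo 121.

Yes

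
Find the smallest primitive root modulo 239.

φ(239) = 239 − 1 = 238 = 2 · 7 · 17.
g is a primitive root iff g^(238/q) ≢ 1 (mod 239) for each prime q ∈ {2, 7, 17}.
g = 2: 2^119 ≡ 1 — hits 1, so not a primitive root.
g = 3: 3^119 ≡ 1 — hits 1, so not a primitive root.
g = 4: 4^119 ≡ 1 — hits 1, so not a primitive root.
g = 5: 5^119 ≡ 1 — hits 1, so not a primitive root.
g = 6: 6^119 ≡ 1 — hits 1, so not a primitive root.
g = 7: 7^119 ≡ 238; 7^34 ≡ 24; 7^14 ≡ 211 — none is 1, so 7 is a primitive root.
So 7 is the smallest generator of (Z/239Z)^×.

7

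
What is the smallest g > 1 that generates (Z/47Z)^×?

φ(47) = 47 − 1 = 46 = 2 · 23.
Test candidates g = 2, 3, … against the prime factors q ∈ {2, 23} of φ(47): g is a generator iff g^(46/q) ≢ 1 for every such q.
g = 2: 2^23 ≡ 1 — hits 1, so not a primitive root.
g = 3: 3^23 ≡ 1 — hits 1, so not a primitive root.
g = 4: 4^23 ≡ 1 — hits 1, so not a primitive root.
g = 5: 5^23 ≡ 46; 5^2 ≡ 25 — none is 1, so 5 is a primitive root.
The smallest primitive root modulo 47 is 5.

5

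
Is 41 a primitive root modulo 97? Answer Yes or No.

Yes

φ(97) = 97 − 1 = 96 = 2^5 · 3.
An element g generates (Z/97Z)^× iff g^(96/q) ≢ 1 (mod 97) for each prime q ∈ {2, 3}.
41^48 ≡ 96 (mod 97)  [q = 2: ≢ 1 ✓]
41^32 ≡ 35 (mod 97)  [q = 3: ≢ 1 ✓]
None equal 1, so ord_97(41) = 96: 41 is a primitive root.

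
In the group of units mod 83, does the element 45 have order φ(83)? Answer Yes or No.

Yes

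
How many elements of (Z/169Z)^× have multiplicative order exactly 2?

φ(169) = φ(13^2) = 13·(13−1) = 156 = 2^2 · 3 · 13.
(Z/169Z)^× is cyclic (|G| = 156); a cyclic group of order m has exactly φ(d) elements of each order d | m, and none otherwise.
2 | 156, and φ(2) = 2 − 1 = 1.

1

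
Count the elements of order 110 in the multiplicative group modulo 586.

φ(586) = φ(2)·φ(293) = 1·292 = 292 = 2^2 · 73.
Since (Z/586Z)^× is cyclic of order 292, the number of elements of order d is φ(d) when d | 292 and 0 otherwise.
Since 110 ∤ 292, the count is 0.

0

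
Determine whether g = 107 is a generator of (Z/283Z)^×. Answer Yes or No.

Yes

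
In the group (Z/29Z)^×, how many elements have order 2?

φ(29) = 29 − 1 = 28 = 2^2 · 7.
Since (Z/29Z)^× is cyclic of order 28, the number of elements of order d is φ(d) when d | 28 and 0 otherwise.
2 | 28, and φ(2) = 2 − 1 = 1.

1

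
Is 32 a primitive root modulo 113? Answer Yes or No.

φ(113) = 113 − 1 = 112 = 2^4 · 7.
Test 32^(112/q) mod 113 for each prime factor q of 112:
32^56 ≡ 1 (mod 113)  [q = 2: ≡ 1 ✗]
32^16 ≡ 106 (mod 113)  [q = 7: ≢ 1 ✓]
32^56 ≡ 1 shows ord(32) | 56, strictly less than φ(113); not a primitive root.

No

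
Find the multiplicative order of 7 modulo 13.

12

The order of 7 must divide φ(13) = 13 − 1 = 12 = 2^2 · 3.
Divisors of 12: 1, 2, 3, 4, 6, 12.
Evaluate successive powers at the divisors of 12:
7^1 ≡ 7
7^2 ≡ 10
7^3 ≡ 5
7^4 ≡ 9
7^6 ≡ 12
7^12 ≡ 1
The smallest such exponent is 12, so the order of 7 is 12.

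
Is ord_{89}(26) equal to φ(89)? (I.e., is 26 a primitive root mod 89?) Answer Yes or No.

Yes

φ(89) = 89 − 1 = 88 = 2^3 · 11.
It suffices to check that the order of 26 is not a proper divisor of 88: compute 26^(88/q) for q ∈ {2, 11}.
26^44 ≡ 88 (mod 89)  [q = 2: ≢ 1 ✓]
26^8 ≡ 8 (mod 89)  [q = 11: ≢ 1 ✓]
Every test exponent gives a nontrivial residue, hence 26 generates the full group.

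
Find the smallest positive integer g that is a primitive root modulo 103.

φ(103) = 103 − 1 = 102 = 2 · 3 · 17.
g is a primitive root iff g^(102/q) ≢ 1 (mod 103) for each prime q ∈ {2, 3, 17}.
g = 2: 2^51 ≡ 1 — hits 1, so not a primitive root.
g = 3: 3^51 ≡ 102; 3^34 ≡ 1 — hits 1, so not a primitive root.
g = 4: 4^51 ≡ 1 — hits 1, so not a primitive root.
g = 5: 5^51 ≡ 102; 5^34 ≡ 56; 5^6 ≡ 72 — none is 1, so 5 is a primitive root.
The smallest primitive root modulo 103 is 5.

5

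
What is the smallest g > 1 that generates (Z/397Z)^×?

φ(397) = 397 − 1 = 396 = 2^2 · 3^2 · 11.
g is a primitive root iff g^(396/q) ≢ 1 (mod 397) for each prime q ∈ {2, 3, 11}.
g = 2: 2^198 ≡ 396; 2^132 ≡ 1 — hits 1, so not a primitive root.
g = 3: 3^198 ≡ 1 — hits 1, so not a primitive root.
g = 4: 4^198 ≡ 1 — hits 1, so not a primitive root.
g = 5: 5^198 ≡ 396; 5^132 ≡ 362; 5^36 ≡ 290 — none is 1, so 5 is a primitive root.
The smallest primitive root modulo 397 is 5.

5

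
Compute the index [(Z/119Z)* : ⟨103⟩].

16

Since 103 ∈ (Z/119Z)^×, its order divides φ(119) = φ(7·17) = (7−1)·(17−1) = 6·16 = 96 = 2^5 · 3.
Divisors of 96: 1, 2, 3, 4, 6, 8, 12, 16, 24, 32, 48, 96.
Check 103^d mod 119 for each divisor in increasing order:
103^1 ≡ 103 (mod 119)
103^2 ≡ 18 (mod 119)
103^3 ≡ 69 (mod 119)
103^4 ≡ 86 (mod 119)
103^6 ≡ 1 (mod 119) ✓
Thus |⟨103⟩| = ord(103) = 6.
[(Z/119Z)^× : ⟨103⟩] = 96/6 = 16.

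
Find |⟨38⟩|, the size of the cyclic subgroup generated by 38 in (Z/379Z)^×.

378

By Lagrange's theorem, ord_379(38) divides φ(379) = 379 − 1 = 378 = 2 · 3^3 · 7.
Divisors of 378: 1, 2, 3, 6, 7, 9, 14, 18, 21, 27, 42, 54, 63, 126, 189, 378.
Compute 38^d (mod 379) for the divisors d until we hit 1:
38^1 ≡ 38 (mod 379)
38^2 ≡ 307 (mod 379)
38^3 ≡ 296 (mod 379)
38^6 ≡ 67 (mod 379)
38^7 ≡ 272 (mod 379)
38^9 ≡ 124 (mod 379)
38^14 ≡ 79 (mod 379)
38^18 ≡ 216 (mod 379)
38^21 ≡ 264 (mod 379)
38^27 ≡ 254 (mod 379)
38^42 ≡ 339 (mod 379)
38^54 ≡ 86 (mod 379)
38^63 ≡ 52 (mod 379)
38^126 ≡ 51 (mod 379)
38^189 ≡ 378 (mod 379)
38^378 ≡ 1 (mod 379) ✓
Therefore the multiplicative order of 38 modulo 379 is 378.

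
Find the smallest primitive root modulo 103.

5

φ(103) = 103 − 1 = 102 = 2 · 3 · 17.
g is a primitive root iff g^(102/q) ≢ 1 (mod 103) for each prime q ∈ {2, 3, 17}.
g = 2: 2^51 ≡ 1 — hits 1, so not a primitive root.
g = 3: 3^51 ≡ 102; 3^34 ≡ 1 — hits 1, so not a primitive root.
g = 4: 4^51 ≡ 1 — hits 1, so not a primitive root.
g = 5: 5^51 ≡ 102; 5^34 ≡ 56; 5^6 ≡ 72 — none is 1, so 5 is a primitive root.
Hence the least primitive root of 103 is 5.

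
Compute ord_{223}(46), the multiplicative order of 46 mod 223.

The order of 46 must divide φ(223) = 223 − 1 = 222 = 2 · 3 · 37.
Divisors of 222: 1, 2, 3, 6, 37, 74, 111, 222.
Check 46^d mod 223 for each divisor in increasing order:
46^1 ≡ 46 (mod 223)
46^2 ≡ 109 (mod 223)
46^3 ≡ 108 (mod 223)
46^6 ≡ 68 (mod 223)
46^37 ≡ 184 (mod 223)
46^74 ≡ 183 (mod 223)
46^111 ≡ 222 (mod 223)
46^222 ≡ 1 (mod 223) ✓
Therefore the multiplicative order of 46 modulo 223 is 222.

222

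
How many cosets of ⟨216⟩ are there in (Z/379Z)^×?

18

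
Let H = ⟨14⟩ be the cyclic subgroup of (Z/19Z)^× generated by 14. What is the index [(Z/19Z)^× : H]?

ord(14) | φ(19) = 19 − 1 = 18 = 2 · 3^2.
Divisors of 18: 1, 2, 3, 6, 9, 18.
Evaluate successive powers at the divisors of 18:
14^1 ≡ 14 (mod 19)
14^2 ≡ 6 (mod 19)
14^3 ≡ 8 (mod 19)
14^6 ≡ 7 (mod 19)
14^9 ≡ 18 (mod 19)
14^18 ≡ 1 (mod 19) ✓
The order of 14 is 18, so the subgroup it generates has 18 elements.
The index is φ(19) / ord(14) = 18 / 18 = 1.

1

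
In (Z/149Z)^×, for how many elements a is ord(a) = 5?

φ(149) = 149 − 1 = 148 = 2^2 · 37.
(Z/149Z)^× is cyclic (|G| = 148); a cyclic group of order m has exactly φ(d) elements of each order d | m, and none otherwise.
Here 148 is not a multiple of 5, so there are no elements of order 5.

0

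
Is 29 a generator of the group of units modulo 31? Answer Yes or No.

No

φ(31) = 31 − 1 = 30 = 2 · 3 · 5.
29 is a primitive root mod 31 iff 29^(φ(31)/q) ≢ 1 for every prime q | φ(31), i.e. q ∈ {2, 3, 5}.
29^15 ≡ 30 (mod 31)  [q = 2: ≢ 1 ✓]
29^10 ≡ 1 (mod 31)  [q = 3: ≡ 1 ✗]
29^6 ≡ 2 (mod 31)  [q = 5: ≢ 1 ✓]
Since 29^10 ≡ 1, the order of 29 divides 10 < 30, so 29 is not a primitive root.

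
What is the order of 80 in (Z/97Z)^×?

By Lagrange's theorem, ord_97(80) divides φ(97) = 97 − 1 = 96 = 2^5 · 3.
Divisors of 96: 1, 2, 3, 4, 6, 8, 12, 16, 24, 32, 48, 96.
Check 80^d mod 97 for each divisor in increasing order:
80^1 ≡ 80 (mod 97)
80^2 ≡ 95 (mod 97)
80^3 ≡ 34 (mod 97)
80^4 ≡ 4 (mod 97)
80^6 ≡ 89 (mod 97)
80^8 ≡ 16 (mod 97)
80^12 ≡ 64 (mod 97)
80^16 ≡ 62 (mod 97)
80^24 ≡ 22 (mod 97)
80^32 ≡ 61 (mod 97)
80^48 ≡ 96 (mod 97)
80^96 ≡ 1 (mod 97) ✓
Therefore the multiplicative order of 80 modulo 97 is 96.

96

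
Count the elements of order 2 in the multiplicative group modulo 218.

φ(218) = φ(2)·φ(109) = 1·108 = 108 = 2^2 · 3^3.
In a cyclic group of order 108, there are φ(d) elements of order d for each divisor d of 108, and zero for non-divisors.
2 | 108, and φ(2) = 2 − 1 = 1.

1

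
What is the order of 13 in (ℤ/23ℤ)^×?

Since 13 ∈ (Z/23Z)^×, its order divides φ(23) = 23 − 1 = 22 = 2 · 11.
Divisors of 22: 1, 2, 11, 22.
Evaluate successive powers at the divisors of 22:
13^1 ≡ 13 (mod 23)
13^2 ≡ 8 (mod 23)
13^11 ≡ 1 (mod 23) ✓
Hence ord(13) = 11.

11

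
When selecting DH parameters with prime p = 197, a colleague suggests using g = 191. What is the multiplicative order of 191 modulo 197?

The order of 191 must divide φ(197) = 197 − 1 = 196 = 2^2 · 7^2.
Divisors of 196: 1, 2, 4, 7, 14, 28, 49, 98, 196.
Evaluate successive powers at the divisors of 196:
191^1 ≡ 191 (mod 197)
191^2 ≡ 36 (mod 197)
191^4 ≡ 114 (mod 197)
191^7 ≡ 1 (mod 197) ✓
The smallest such exponent is 7, so the order of 191 is 7.

7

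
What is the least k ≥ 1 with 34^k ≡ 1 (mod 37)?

9

The order of 34 must divide φ(37) = 37 − 1 = 36 = 2^2 · 3^2.
Divisors of 36: 1, 2, 3, 4, 6, 9, 12, 18, 36.
Check 34^d mod 37 for each divisor in increasing order:
34^1 ≡ 34 (mod 37)
34^2 ≡ 9 (mod 37)
34^3 ≡ 10 (mod 37)
34^4 ≡ 7 (mod 37)
34^6 ≡ 26 (mod 37)
34^9 ≡ 1 (mod 37) ✓
Hence ord(34) = 9.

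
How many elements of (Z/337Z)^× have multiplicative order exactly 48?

16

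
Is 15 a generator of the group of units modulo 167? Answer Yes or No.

Yes

φ(167) = 167 − 1 = 166 = 2 · 83.
15 is a primitive root mod 167 iff 15^(φ(167)/q) ≢ 1 for every prime q | φ(167), i.e. q ∈ {2, 83}.
15^83 ≡ 166 (mod 167)  [q = 2: ≢ 1 ✓]
15^2 ≡ 58 (mod 167)  [q = 83: ≢ 1 ✓]
All checks pass, so 15 has order 166 and is a primitive root modulo 167.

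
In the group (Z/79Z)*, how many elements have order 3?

2

φ(79) = 79 − 1 = 78 = 2 · 3 · 13.
Since (Z/79Z)^× is cyclic of order 78, the number of elements of order d is φ(d) when d | 78 and 0 otherwise.
3 | 78, and φ(3) = 3 − 1 = 2.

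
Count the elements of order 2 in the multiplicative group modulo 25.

φ(25) = φ(5^2) = 5·(5−1) = 20 = 2^2 · 5.
Since (Z/25Z)^× is cyclic of order 20, the number of elements of order d is φ(d) when d | 20 and 0 otherwise.
2 | 20, and φ(2) = 2 − 1 = 1.

1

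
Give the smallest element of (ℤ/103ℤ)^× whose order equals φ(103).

5

φ(103) = 103 − 1 = 102 = 2 · 3 · 17.
g is a primitive root iff g^(102/q) ≢ 1 (mod 103) for each prime q ∈ {2, 3, 17}.
g = 2: 2^51 ≡ 1 — hits 1, so not a primitive root.
g = 3: 3^51 ≡ 102; 3^34 ≡ 1 — hits 1, so not a primitive root.
g = 4: 4^51 ≡ 1 — hits 1, so not a primitive root.
g = 5: 5^51 ≡ 102; 5^34 ≡ 56; 5^6 ≡ 72 — none is 1, so 5 is a primitive root.
The smallest primitive root modulo 103 is 5.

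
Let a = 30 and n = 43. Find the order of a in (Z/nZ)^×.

42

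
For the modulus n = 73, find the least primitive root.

φ(73) = 73 − 1 = 72 = 2^3 · 3^2.
Test candidates g = 2, 3, … against the prime factors q ∈ {2, 3} of φ(73): g is a generator iff g^(72/q) ≢ 1 for every such q.
g = 2: 2^36 ≡ 1 — hits 1, so not a primitive root.
g = 3: 3^36 ≡ 1 — hits 1, so not a primitive root.
g = 4: 4^36 ≡ 1 — hits 1, so not a primitive root.
g = 5: 5^36 ≡ 72; 5^24 ≡ 8 — none is 1, so 5 is a primitive root.
The smallest primitive root modulo 73 is 5.

5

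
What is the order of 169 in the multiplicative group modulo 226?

The order of 169 must divide φ(226) = φ(2)·φ(113) = 1·112 = 112 = 2^4 · 7.
Divisors of 112: 1, 2, 4, 7, 8, 14, 16, 28, 56, 112.
Evaluate successive powers at the divisors of 112:
169^1 ≡ 169 (mod 226)
169^2 ≡ 85 (mod 226)
169^4 ≡ 219 (mod 226)
169^7 ≡ 15 (mod 226)
169^8 ≡ 49 (mod 226)
169^14 ≡ 225 (mod 226)
169^16 ≡ 141 (mod 226)
169^28 ≡ 1 (mod 226) ✓
Hence ord(169) = 28.

28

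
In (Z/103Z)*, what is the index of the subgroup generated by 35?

1

By Lagrange's theorem, ord_103(35) divides φ(103) = 103 − 1 = 102 = 2 · 3 · 17.
Divisors of 102: 1, 2, 3, 6, 17, 34, 51, 102.
Evaluate successive powers at the divisors of 102:
35^1 ≡ 35 (mod 103)
35^2 ≡ 92 (mod 103)
35^3 ≡ 27 (mod 103)
35^6 ≡ 8 (mod 103)
35^17 ≡ 47 (mod 103)
35^34 ≡ 46 (mod 103)
35^51 ≡ 102 (mod 103)
35^102 ≡ 1 (mod 103) ✓
So ord_103(35) = 102, hence |⟨35⟩| = 102.
The index is φ(103) / ord(35) = 102 / 102 = 1.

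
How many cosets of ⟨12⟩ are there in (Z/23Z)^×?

The order of 12 must divide φ(23) = 23 − 1 = 22 = 2 · 11.
Divisors of 22: 1, 2, 11, 22.
Compute 12^d (mod 23) for the divisors d until we hit 1:
12^1 ≡ 12
12^2 ≡ 6
12^11 ≡ 1
The order of 12 is 11, so the subgroup it generates has 11 elements.
[(Z/23Z)^× : ⟨12⟩] = 22/11 = 2.

2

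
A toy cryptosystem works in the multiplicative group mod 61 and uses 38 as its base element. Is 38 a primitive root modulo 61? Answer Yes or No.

No

φ(61) = 61 − 1 = 60 = 2^2 · 3 · 5.
An element g generates (Z/61Z)^× iff g^(60/q) ≢ 1 (mod 61) for each prime q ∈ {2, 3, 5}.
38^30 ≡ 60 (mod 61)  [q = 2: ≢ 1 ✓]
38^20 ≡ 1 (mod 61)  [q = 3: ≡ 1 ✗]
38^12 ≡ 20 (mod 61)  [q = 5: ≢ 1 ✓]
Since 38^20 ≡ 1, the order of 38 divides 20 < 60, so 38 is not a primitive root.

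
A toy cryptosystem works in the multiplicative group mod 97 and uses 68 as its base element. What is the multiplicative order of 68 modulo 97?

96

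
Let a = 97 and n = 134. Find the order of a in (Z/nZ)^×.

The order of 97 must divide φ(134) = φ(2)·φ(67) = 1·66 = 66 = 2 · 3 · 11.
Divisors of 66: 1, 2, 3, 6, 11, 22, 33, 66.
Test each divisor d:
97^1 ≡ 97
97^2 ≡ 29
97^3 ≡ 133
97^6 ≡ 1
So ord_134(97) = 6.

6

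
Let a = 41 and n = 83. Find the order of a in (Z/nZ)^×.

41

By Lagrange's theorem, ord_83(41) divides φ(83) = 83 − 1 = 82 = 2 · 41.
Divisors of 82: 1, 2, 41, 82.
Evaluate successive powers at the divisors of 82:
41^1 ≡ 41
41^2 ≡ 21
41^41 ≡ 1
The smallest such exponent is 41, so the order of 41 is 41.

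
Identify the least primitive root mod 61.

φ(61) = 61 − 1 = 60 = 2^2 · 3 · 5.
Test candidates g = 2, 3, … against the prime factors q ∈ {2, 3, 5} of φ(61): g is a generator iff g^(60/q) ≢ 1 for every such q.
g = 2: 2^30 ≡ 60; 2^20 ≡ 47; 2^12 ≡ 9 — none is 1, so 2 is a primitive root.
Hence the least primitive root of 61 is 2.

2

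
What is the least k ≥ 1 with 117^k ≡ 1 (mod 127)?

21

The order of 117 must divide φ(127) = 127 − 1 = 126 = 2 · 3^2 · 7.
Divisors of 126: 1, 2, 3, 6, 7, 9, 14, 18, 21, 42, 63, 126.
Test each divisor d:
117^1 ≡ 117
117^2 ≡ 100
117^3 ≡ 16
117^6 ≡ 2
117^7 ≡ 107
117^9 ≡ 32
117^14 ≡ 19
117^18 ≡ 8
117^21 ≡ 1
The smallest such exponent is 21, so the order of 117 is 21.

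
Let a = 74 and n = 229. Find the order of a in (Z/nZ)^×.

ord(74) | φ(229) = 229 − 1 = 228 = 2^2 · 3 · 19.
Divisors of 228: 1, 2, 3, 4, 6, 12, 19, 38, 57, 76, 114, 228.
Test each divisor d:
74^1 ≡ 74
74^2 ≡ 209
74^3 ≡ 123
74^4 ≡ 171
74^6 ≡ 15
74^12 ≡ 225
74^19 ≡ 140
74^38 ≡ 135
74^57 ≡ 122
74^76 ≡ 134
74^114 ≡ 228
74^228 ≡ 1
So ord_229(74) = 228.

228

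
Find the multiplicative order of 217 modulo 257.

256

ord(217) | φ(257) = 257 − 1 = 256 = 2^8.
Divisors of 256: 1, 2, 4, 8, 16, 32, 64, 128, 256.
Test each divisor d:
217^1 ≡ 217
217^2 ≡ 58
217^4 ≡ 23
217^8 ≡ 15
217^16 ≡ 225
217^32 ≡ 253
217^64 ≡ 16
217^128 ≡ 256
217^256 ≡ 1
Therefore the multiplicative order of 217 modulo 257 is 256.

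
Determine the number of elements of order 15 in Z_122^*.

8

φ(122) = φ(2)·φ(61) = 1·60 = 60 = 2^2 · 3 · 5.
In a cyclic group of order 60, there are φ(d) elements of order d for each divisor d of 60, and zero for non-divisors.
15 = 3 · 5 divides 60, and φ(15) = 8.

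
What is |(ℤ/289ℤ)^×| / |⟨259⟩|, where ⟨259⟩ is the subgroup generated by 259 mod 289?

The order of 259 must divide φ(289) = φ(17^2) = 17·(17−1) = 272 = 2^4 · 17.
Divisors of 272: 1, 2, 4, 8, 16, 17, 34, 68, 136, 272.
Test each divisor d:
259^1 ≡ 259
259^2 ≡ 33
259^4 ≡ 222
259^8 ≡ 154
259^16 ≡ 18
259^17 ≡ 38
259^34 ≡ 288
259^68 ≡ 1
So ord_289(259) = 68, hence |⟨259⟩| = 68.
Index = |(Z/289Z)^×| / |⟨259⟩| = 272 / 68 = 4.

4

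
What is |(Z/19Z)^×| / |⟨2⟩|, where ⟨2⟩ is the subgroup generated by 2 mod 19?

1

ord(2) | φ(19) = 19 − 1 = 18 = 2 · 3^2.
Divisors of 18: 1, 2, 3, 6, 9, 18.
Evaluate successive powers at the divisors of 18:
2^1 ≡ 2 (mod 19)
2^2 ≡ 4 (mod 19)
2^3 ≡ 8 (mod 19)
2^6 ≡ 7 (mod 19)
2^9 ≡ 18 (mod 19)
2^18 ≡ 1 (mod 19) ✓
Thus |⟨2⟩| = ord(2) = 18.
The index is φ(19) / ord(2) = 18 / 18 = 1.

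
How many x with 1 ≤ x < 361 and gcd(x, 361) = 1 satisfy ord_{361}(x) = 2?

φ(361) = φ(19^2) = 19·(19−1) = 342 = 2 · 3^2 · 19.
Since (Z/361Z)^× is cyclic of order 342, the number of elements of order d is φ(d) when d | 342 and 0 otherwise.
2 | 342, and φ(2) = 2 − 1 = 1.

1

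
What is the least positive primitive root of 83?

2

φ(83) = 83 − 1 = 82 = 2 · 41.
Test candidates g = 2, 3, … against the prime factors q ∈ {2, 41} of φ(83): g is a generator iff g^(82/q) ≢ 1 for every such q.
g = 2: 2^41 ≡ 82; 2^2 ≡ 4 — none is 1, so 2 is a primitive root.
The smallest primitive root modulo 83 is 2.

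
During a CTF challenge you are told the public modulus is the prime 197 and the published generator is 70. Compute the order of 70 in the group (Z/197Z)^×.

49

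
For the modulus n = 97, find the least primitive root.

φ(97) = 97 − 1 = 96 = 2^5 · 3.
g is a primitive root iff g^(96/q) ≢ 1 (mod 97) for each prime q ∈ {2, 3}.
g = 2: 2^48 ≡ 1 — hits 1, so not a primitive root.
g = 3: 3^48 ≡ 1 — hits 1, so not a primitive root.
g = 4: 4^48 ≡ 1 — hits 1, so not a primitive root.
g = 5: 5^48 ≡ 96; 5^32 ≡ 35 — none is 1, so 5 is a primitive root.
Hence the least primitive root of 97 is 5.

5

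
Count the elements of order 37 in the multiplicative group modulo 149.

36

φ(149) = 149 − 1 = 148 = 2^2 · 37.
In a cyclic group of order 148, there are φ(d) elements of order d for each divisor d of 148, and zero for non-divisors.
37 | 148, and φ(37) = 37 − 1 = 36.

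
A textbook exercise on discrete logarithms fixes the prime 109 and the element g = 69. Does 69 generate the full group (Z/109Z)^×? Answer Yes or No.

Yes

φ(109) = 109 − 1 = 108 = 2^2 · 3^3.
An element g generates (Z/109Z)^× iff g^(108/q) ≢ 1 (mod 109) for each prime q ∈ {2, 3}.
69^54 ≡ 108 (mod 109)  [q = 2: ≢ 1 ✓]
69^36 ≡ 63 (mod 109)  [q = 3: ≢ 1 ✓]
Every test exponent gives a nontrivial residue, hence 69 generates the full group.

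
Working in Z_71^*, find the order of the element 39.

By Lagrange's theorem, ord_71(39) divides φ(71) = 71 − 1 = 70 = 2 · 5 · 7.
Divisors of 70: 1, 2, 5, 7, 10, 14, 35, 70.
Check 39^d mod 71 for each divisor in increasing order:
39^1 ≡ 39
39^2 ≡ 30
39^5 ≡ 26
39^7 ≡ 70
39^10 ≡ 37
39^14 ≡ 1
So ord_71(39) = 14.

14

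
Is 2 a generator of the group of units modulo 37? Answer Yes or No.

Yes

φ(37) = 37 − 1 = 36 = 2^2 · 3^2.
Test 2^(36/q) mod 37 for each prime factor q of 36:
2^18 ≡ 36 (mod 37)  [q = 2: ≢ 1 ✓]
2^12 ≡ 26 (mod 37)  [q = 3: ≢ 1 ✓]
None equal 1, so ord_37(2) = 36: 2 is a primitive root.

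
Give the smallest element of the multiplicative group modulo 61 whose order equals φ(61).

φ(61) = 61 − 1 = 60 = 2^2 · 3 · 5.
Test candidates g = 2, 3, … against the prime factors q ∈ {2, 3, 5} of φ(61): g is a generator iff g^(60/q) ≢ 1 for every such q.
g = 2: 2^30 ≡ 60; 2^20 ≡ 47; 2^12 ≡ 9 — none is 1, so 2 is a primitive root.
Hence the least primitive root of 61 is 2.

2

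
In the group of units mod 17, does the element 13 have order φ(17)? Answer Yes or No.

φ(17) = 17 − 1 = 16 = 2^4.
Test 13^(16/q) mod 17 for each prime factor q of 16:
13^8 ≡ 1 (mod 17)  [q = 2: ≡ 1 ✗]
Since 13^8 ≡ 1, the order of 13 divides 8 < 16, so 13 is not a primitive root.

No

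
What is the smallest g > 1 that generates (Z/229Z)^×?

6

φ(229) = 229 − 1 = 228 = 2^2 · 3 · 19.
Test candidates g = 2, 3, … against the prime factors q ∈ {2, 3, 19} of φ(229): g is a generator iff g^(228/q) ≢ 1 for every such q.
g = 2: 2^114 ≡ 228; 2^76 ≡ 1 — hits 1, so not a primitive root.
g = 3: 3^114 ≡ 1 — hits 1, so not a primitive root.
g = 4: 4^114 ≡ 1 — hits 1, so not a primitive root.
g = 5: 5^114 ≡ 1 — hits 1, so not a primitive root.
g = 6: 6^114 ≡ 228; 6^76 ≡ 134; 6^12 ≡ 165 — none is 1, so 6 is a primitive root.
So 6 is the smallest generator of (Z/229Z)^×.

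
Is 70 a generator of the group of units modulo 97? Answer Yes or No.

φ(97) = 97 − 1 = 96 = 2^5 · 3.
It suffices to check that the order of 70 is not a proper divisor of 96: compute 70^(96/q) for q ∈ {2, 3}.
70^48 ≡ 1 (mod 97)  [q = 2: ≡ 1 ✗]
70^32 ≡ 1 (mod 97)  [q = 3: ≡ 1 ✗]
70^48 ≡ 1 shows ord(70) | 48, strictly less than φ(97); not a primitive root.

No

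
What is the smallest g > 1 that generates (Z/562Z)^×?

3

φ(562) = φ(2)·φ(281) = 1·280 = 280 = 2^3 · 5 · 7.
Test candidates g = 2, 3, … against the prime factors q ∈ {2, 5, 7} of φ(562): g is a generator iff g^(280/q) ≢ 1 for every such q.
g = 2: gcd(2, 562) = 2 > 1, not a unit — skip.
g = 3: 3^140 ≡ 561; 3^56 ≡ 367; 3^40 ≡ 249 — none is 1, so 3 is a primitive root.
Hence the least primitive root of 562 is 3.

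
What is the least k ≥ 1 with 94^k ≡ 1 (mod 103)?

Since 94 ∈ (Z/103Z)^×, its order divides φ(103) = 103 − 1 = 102 = 2 · 3 · 17.
Divisors of 102: 1, 2, 3, 6, 17, 34, 51, 102.
Check 94^d mod 103 for each divisor in increasing order:
94^1 ≡ 94 (mod 103)
94^2 ≡ 81 (mod 103)
94^3 ≡ 95 (mod 103)
94^6 ≡ 64 (mod 103)
94^17 ≡ 102 (mod 103)
94^34 ≡ 1 (mod 103) ✓
Hence ord(94) = 34.

34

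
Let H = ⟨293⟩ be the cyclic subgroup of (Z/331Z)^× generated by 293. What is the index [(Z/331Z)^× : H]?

30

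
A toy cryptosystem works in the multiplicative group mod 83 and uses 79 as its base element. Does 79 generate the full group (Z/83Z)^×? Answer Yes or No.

φ(83) = 83 − 1 = 82 = 2 · 41.
An element g generates (Z/83Z)^× iff g^(82/q) ≢ 1 (mod 83) for each prime q ∈ {2, 41}.
79^41 ≡ 82 (mod 83)  [q = 2: ≢ 1 ✓]
79^2 ≡ 16 (mod 83)  [q = 41: ≢ 1 ✓]
All checks pass, so 79 has order 82 and is a primitive root modulo 83.

Yes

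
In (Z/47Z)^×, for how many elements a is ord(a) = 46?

22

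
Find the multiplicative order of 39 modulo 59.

58

Since 39 ∈ (Z/59Z)^×, its order divides φ(59) = 59 − 1 = 58 = 2 · 29.
Divisors of 58: 1, 2, 29, 58.
Test each divisor d:
39^1 ≡ 39
39^2 ≡ 46
39^29 ≡ 58
39^58 ≡ 1
So ord_59(39) = 58.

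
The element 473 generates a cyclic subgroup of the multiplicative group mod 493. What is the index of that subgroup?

4

ord(473) | φ(493) = φ(17·29) = (17−1)·(29−1) = 16·28 = 448 = 2^6 · 7.
Divisors of 448: 1, 2, 4, 7, 8, 14, 16, 28, 32, 56, 64, 112, 224, 448.
Test each divisor d:
473^1 ≡ 473
473^2 ≡ 400
473^4 ≡ 268
473^7 ≡ 57
473^8 ≡ 339
473^14 ≡ 291
473^16 ≡ 52
473^28 ≡ 378
473^32 ≡ 239
473^56 ≡ 407
473^64 ≡ 426
473^112 ≡ 1
The order of 473 is 112, so the subgroup it generates has 112 elements.
[(Z/493Z)^× : ⟨473⟩] = 448/112 = 4.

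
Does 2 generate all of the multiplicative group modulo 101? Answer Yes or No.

Yes

φ(101) = 101 − 1 = 100 = 2^2 · 5^2.
Test 2^(100/q) mod 101 for each prime factor q of 100:
2^50 ≡ 100 (mod 101)  [q = 2: ≢ 1 ✓]
2^20 ≡ 95 (mod 101)  [q = 5: ≢ 1 ✓]
All checks pass, so 2 has order 100 and is a primitive root modulo 101.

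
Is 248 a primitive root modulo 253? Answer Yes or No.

253 = 11 · 23 is a product of two distinct odd primes, so (Z/253Z)^× ≅ (Z/11Z)^× × (Z/23Z)^× is not cyclic.
No primitive root modulo 253 exists; in particular 248 is not one.

No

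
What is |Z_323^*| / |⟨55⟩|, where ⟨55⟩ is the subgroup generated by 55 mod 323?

By Lagrange's theorem, ord_323(55) divides φ(323) = φ(17·19) = (17−1)·(19−1) = 16·18 = 288 = 2^5 · 3^2.
Divisors of 288: 1, 2, 3, 4, 6, 8, 9, 12, 16, 18, 24, 32, 36, 48, 72, 96, 144, 288.
Test each divisor d:
55^1 ≡ 55
55^2 ≡ 118
55^3 ≡ 30
55^4 ≡ 35
55^6 ≡ 254
55^8 ≡ 256
55^9 ≡ 191
55^12 ≡ 239
55^16 ≡ 290
55^18 ≡ 305
55^24 ≡ 273
55^32 ≡ 120
55^36 ≡ 1
Thus |⟨55⟩| = ord(55) = 36.
Index = |(Z/323Z)^×| / |⟨55⟩| = 288 / 36 = 8.

8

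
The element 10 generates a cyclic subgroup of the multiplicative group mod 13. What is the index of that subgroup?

Since 10 ∈ (Z/13Z)^×, its order divides φ(13) = 13 − 1 = 12 = 2^2 · 3.
Divisors of 12: 1, 2, 3, 4, 6, 12.
Test each divisor d:
10^1 ≡ 10 (mod 13)
10^2 ≡ 9 (mod 13)
10^3 ≡ 12 (mod 13)
10^4 ≡ 3 (mod 13)
10^6 ≡ 1 (mod 13) ✓
So ord_13(10) = 6, hence |⟨10⟩| = 6.
[(Z/13Z)^× : ⟨10⟩] = 12/6 = 2.

2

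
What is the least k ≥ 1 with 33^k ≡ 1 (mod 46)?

22

The order of 33 must divide φ(46) = φ(2)·φ(23) = 1·22 = 22 = 2 · 11.
Divisors of 22: 1, 2, 11, 22.
Test each divisor d:
33^1 ≡ 33
33^2 ≡ 31
33^11 ≡ 45
33^22 ≡ 1
Therefore the multiplicative order of 33 modulo 46 is 22.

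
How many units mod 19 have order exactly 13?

φ(19) = 19 − 1 = 18 = 2 · 3^2.
(Z/19Z)^× is cyclic (|G| = 18); a cyclic group of order m has exactly φ(d) elements of each order d | m, and none otherwise.
Here 18 is not a multiple of 13, so there are no elements of order 13.

0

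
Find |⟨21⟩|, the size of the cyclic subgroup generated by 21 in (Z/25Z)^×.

5

ord(21) | φ(25) = φ(5^2) = 5·(5−1) = 20 = 2^2 · 5.
Divisors of 20: 1, 2, 4, 5, 10, 20.
Test each divisor d:
21^1 ≡ 21
21^2 ≡ 16
21^4 ≡ 6
21^5 ≡ 1
Therefore the multiplicative order of 21 modulo 25 is 5.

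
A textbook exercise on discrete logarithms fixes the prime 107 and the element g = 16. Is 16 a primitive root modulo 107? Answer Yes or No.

No

φ(107) = 107 − 1 = 106 = 2 · 53.
An element g generates (Z/107Z)^× iff g^(106/q) ≢ 1 (mod 107) for each prime q ∈ {2, 53}.
16^53 ≡ 1 (mod 107)  [q = 2: ≡ 1 ✗]
16^2 ≡ 42 (mod 107)  [q = 53: ≢ 1 ✓]
16^53 ≡ 1 shows ord(16) | 53, strictly less than φ(107); not a primitive root.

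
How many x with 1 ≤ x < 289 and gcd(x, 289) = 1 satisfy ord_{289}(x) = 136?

φ(289) = φ(17^2) = 17·(17−1) = 272 = 2^4 · 17.
(Z/289Z)^× is cyclic (|G| = 272); a cyclic group of order m has exactly φ(d) elements of each order d | m, and none otherwise.
136 = 2^3 · 17 divides 272, and φ(136) = 64.

64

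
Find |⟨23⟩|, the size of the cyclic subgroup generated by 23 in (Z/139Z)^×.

ord(23) | φ(139) = 139 − 1 = 138 = 2 · 3 · 23.
Divisors of 138: 1, 2, 3, 6, 23, 46, 69, 138.
Check 23^d mod 139 for each divisor in increasing order:
23^1 ≡ 23 (mod 139)
23^2 ≡ 112 (mod 139)
23^3 ≡ 74 (mod 139)
23^6 ≡ 55 (mod 139)
23^23 ≡ 138 (mod 139)
23^46 ≡ 1 (mod 139) ✓
So ord_139(23) = 46.

46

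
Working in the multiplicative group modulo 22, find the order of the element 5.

5

ord(5) | φ(22) = φ(2)·φ(11) = 1·10 = 10 = 2 · 5.
Divisors of 10: 1, 2, 5, 10.
Test each divisor d:
5^1 ≡ 5 (mod 22)
5^2 ≡ 3 (mod 22)
5^5 ≡ 1 (mod 22) ✓
The smallest such exponent is 5, so the order of 5 is 5.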